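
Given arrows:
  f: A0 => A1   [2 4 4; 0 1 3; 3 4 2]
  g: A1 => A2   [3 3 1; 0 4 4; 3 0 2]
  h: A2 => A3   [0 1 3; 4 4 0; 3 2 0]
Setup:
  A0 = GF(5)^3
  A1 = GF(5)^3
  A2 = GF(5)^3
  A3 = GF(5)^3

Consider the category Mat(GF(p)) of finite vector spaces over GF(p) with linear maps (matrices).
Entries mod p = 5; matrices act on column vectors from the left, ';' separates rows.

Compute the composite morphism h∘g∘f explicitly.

Answer: [3 0 3; 4 1 2; 1 2 4]

Derivation:
  e0=⟨1,0,0⟩ f=>⟨2,0,3⟩ g=>⟨4,2,2⟩ h=>⟨3,4,1⟩
  e1=⟨0,1,0⟩ f=>⟨4,1,4⟩ g=>⟨4,0,0⟩ h=>⟨0,1,2⟩
  e2=⟨0,0,1⟩ f=>⟨4,3,2⟩ g=>⟨3,0,1⟩ h=>⟨3,2,4⟩
⟦path⟧: [3 0 3; 4 1 2; 1 2 4]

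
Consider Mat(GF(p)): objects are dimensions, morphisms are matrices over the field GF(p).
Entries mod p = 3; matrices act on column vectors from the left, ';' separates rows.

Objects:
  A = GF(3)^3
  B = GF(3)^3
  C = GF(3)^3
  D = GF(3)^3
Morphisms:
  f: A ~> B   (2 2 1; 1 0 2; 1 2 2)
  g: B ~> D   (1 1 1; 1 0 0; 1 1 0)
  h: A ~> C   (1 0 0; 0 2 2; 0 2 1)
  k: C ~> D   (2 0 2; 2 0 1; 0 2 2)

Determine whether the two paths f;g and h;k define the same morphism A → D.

Answer: DOES NOT COMMUTE

Derivation:
Along f;g (path 1):
  e0=(1,0,0) f~>(2,1,1) g~>(1,2,0)
  e1=(0,1,0) f~>(2,0,2) g~>(1,2,2)
  e2=(0,0,1) f~>(1,2,2) g~>(2,1,0)
  result₁ = (1 1 2; 2 2 1; 0 2 0)
Along h;k (path 2):
  e0=(1,0,0) h~>(1,0,0) k~>(2,2,0)
  e1=(0,1,0) h~>(0,2,2) k~>(1,2,2)
  e2=(0,0,1) h~>(0,2,1) k~>(2,1,0)
  result₂ = (2 1 2; 2 2 1; 0 2 0)
Equal? differ; not commutative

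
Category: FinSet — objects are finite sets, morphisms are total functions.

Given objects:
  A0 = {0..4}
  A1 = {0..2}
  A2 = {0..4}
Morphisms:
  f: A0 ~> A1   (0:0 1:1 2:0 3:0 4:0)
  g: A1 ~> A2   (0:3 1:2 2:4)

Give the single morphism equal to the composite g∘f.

Answer: (0:3 1:2 2:3 3:3 4:3)

Trace:
  0 f~>0 g~>3
  1 f~>1 g~>2
  2 f~>0 g~>3
  3 f~>0 g~>3
  4 f~>0 g~>3
composite: (0:3 1:2 2:3 3:3 4:3)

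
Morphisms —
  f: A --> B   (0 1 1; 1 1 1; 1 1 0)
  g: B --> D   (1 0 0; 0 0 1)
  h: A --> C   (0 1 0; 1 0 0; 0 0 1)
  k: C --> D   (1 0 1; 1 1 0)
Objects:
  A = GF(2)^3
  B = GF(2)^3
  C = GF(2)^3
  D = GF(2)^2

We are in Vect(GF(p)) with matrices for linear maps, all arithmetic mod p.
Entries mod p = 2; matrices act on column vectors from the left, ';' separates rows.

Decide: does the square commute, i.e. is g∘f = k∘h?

Answer: COMMUTES

Derivation:
Along f;g (path 1):
  e0=⟨1,0,0⟩ f-->⟨0,1,1⟩ g-->⟨0,1⟩
  e1=⟨0,1,0⟩ f-->⟨1,1,1⟩ g-->⟨1,1⟩
  e2=⟨0,0,1⟩ f-->⟨1,1,0⟩ g-->⟨1,0⟩
  composite₁ = (0 1 1; 1 1 0)
Along h;k (path 2):
  e0=⟨1,0,0⟩ h-->⟨0,1,0⟩ k-->⟨0,1⟩
  e1=⟨0,1,0⟩ h-->⟨1,0,0⟩ k-->⟨1,1⟩
  e2=⟨0,0,1⟩ h-->⟨0,0,1⟩ k-->⟨1,0⟩
  composite₂ = (0 1 1; 1 1 0)
Equal? YES — commutes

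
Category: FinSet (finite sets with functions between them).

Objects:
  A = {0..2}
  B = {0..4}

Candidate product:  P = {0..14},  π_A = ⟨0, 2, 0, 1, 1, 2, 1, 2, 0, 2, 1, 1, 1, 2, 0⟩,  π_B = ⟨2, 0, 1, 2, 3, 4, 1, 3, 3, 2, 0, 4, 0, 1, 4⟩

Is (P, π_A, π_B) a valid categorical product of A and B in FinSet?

|A|·|B| = 3·5 = 15;  |P| = 15
Check the pairing map k ↦ (π_A(k), π_B(k)):
  0 ↦ (0,2)
  1 ↦ (2,0)
  2 ↦ (0,1)
  3 ↦ (1,2)
  4 ↦ (1,3)
  5 ↦ (2,4)
  6 ↦ (1,1)
  7 ↦ (2,3)
  8 ↦ (0,3)
  9 ↦ (2,2)
  10 ↦ (1,0)
  11 ↦ (1,4)
  12 ↦ (1,0)  ✗ repeats pair of k=10
  13 ↦ (2,1)
  14 ↦ (0,4)
distinct pairs in image: 14 / 15 needed
  → (1,0) hit at k=10 and k=12

Answer: NOT A VALID PRODUCT — duplicate pair at indices 12,10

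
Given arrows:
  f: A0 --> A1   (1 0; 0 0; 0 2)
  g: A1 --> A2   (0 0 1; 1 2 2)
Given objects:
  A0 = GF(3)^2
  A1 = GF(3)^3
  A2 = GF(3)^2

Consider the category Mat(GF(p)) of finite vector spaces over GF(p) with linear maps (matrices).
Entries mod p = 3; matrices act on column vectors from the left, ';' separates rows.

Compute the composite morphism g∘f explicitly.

Answer: (0 2; 1 1)

Work:
  e0=(1,0) f-->(1,0,0) g-->(0,1)
  e1=(0,1) f-->(0,0,2) g-->(2,1)
result: (0 2; 1 1)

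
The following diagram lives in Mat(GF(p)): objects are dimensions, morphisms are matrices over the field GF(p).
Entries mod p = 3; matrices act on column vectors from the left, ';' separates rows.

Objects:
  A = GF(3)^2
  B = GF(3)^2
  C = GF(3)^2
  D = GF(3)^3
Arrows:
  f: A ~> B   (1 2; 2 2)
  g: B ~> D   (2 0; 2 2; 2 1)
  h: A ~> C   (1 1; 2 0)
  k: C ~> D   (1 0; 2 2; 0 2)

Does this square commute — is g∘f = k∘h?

Along f;g (path 1):
  e0=(1,0) f~>(1,2) g~>(2,0,1)
  e1=(0,1) f~>(2,2) g~>(1,2,0)
  composite₁ = (2 1; 0 2; 1 0)
Along h;k (path 2):
  e0=(1,0) h~>(1,2) k~>(1,0,1)
  e1=(0,1) h~>(1,0) k~>(1,2,0)
  composite₂ = (1 1; 0 2; 1 0)
Equal? differ; not commutative

Answer: DOES NOT COMMUTE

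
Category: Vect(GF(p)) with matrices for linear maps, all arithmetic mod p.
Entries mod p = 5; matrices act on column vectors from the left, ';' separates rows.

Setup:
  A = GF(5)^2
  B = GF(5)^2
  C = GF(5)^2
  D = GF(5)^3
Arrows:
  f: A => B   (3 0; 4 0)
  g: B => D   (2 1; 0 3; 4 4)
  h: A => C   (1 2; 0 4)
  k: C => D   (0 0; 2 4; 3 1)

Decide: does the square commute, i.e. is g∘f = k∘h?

Along f;g (path 1):
  e0=(1,0) f=>(3,4) g=>(0,2,3)
  e1=(0,1) f=>(0,0) g=>(0,0,0)
  result₁ = (0 0; 2 0; 3 0)
Along h;k (path 2):
  e0=(1,0) h=>(1,0) k=>(0,2,3)
  e1=(0,1) h=>(2,4) k=>(0,0,0)
  result₂ = (0 0; 2 0; 3 0)
Equal? same morphism ✓

Answer: COMMUTES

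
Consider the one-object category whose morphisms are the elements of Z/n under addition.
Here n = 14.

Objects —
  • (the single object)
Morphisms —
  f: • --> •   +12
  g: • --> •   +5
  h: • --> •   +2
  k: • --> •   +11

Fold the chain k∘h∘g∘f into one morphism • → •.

  0 +12≡12 +5≡3 +2≡5 +11≡2  (mod 14)
result: +2

Answer: +2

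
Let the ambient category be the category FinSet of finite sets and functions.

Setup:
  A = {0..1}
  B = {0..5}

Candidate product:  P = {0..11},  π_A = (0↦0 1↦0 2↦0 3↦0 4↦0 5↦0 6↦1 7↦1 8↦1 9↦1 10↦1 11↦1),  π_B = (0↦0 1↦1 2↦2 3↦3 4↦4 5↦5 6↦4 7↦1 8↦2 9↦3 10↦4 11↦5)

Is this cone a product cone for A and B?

Answer: NOT A VALID PRODUCT — duplicate pair at indices 10,6

Trace:
|A|·|B| = 2·6 = 12;  |P| = 12
Check the pairing map k ↦ (π_A(k), π_B(k)):
  0 ↦ (0,0)
  1 ↦ (0,1)
  2 ↦ (0,2)
  3 ↦ (0,3)
  4 ↦ (0,4)
  5 ↦ (0,5)
  6 ↦ (1,4)
  7 ↦ (1,1)
  8 ↦ (1,2)
  9 ↦ (1,3)
  10 ↦ (1,4)  ✗ repeats pair of k=6
  11 ↦ (1,5)
distinct pairs in image: 11 / 12 needed
  → (1,4) hit at k=6 and k=10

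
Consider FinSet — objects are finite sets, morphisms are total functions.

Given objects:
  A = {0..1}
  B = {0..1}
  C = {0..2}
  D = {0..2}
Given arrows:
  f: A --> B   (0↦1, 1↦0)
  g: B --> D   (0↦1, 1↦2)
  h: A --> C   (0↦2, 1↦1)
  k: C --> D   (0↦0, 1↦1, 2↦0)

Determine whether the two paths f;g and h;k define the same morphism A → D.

Path 1 = f;g:
  0 f-->1 g-->2
  1 f-->0 g-->1
  result₁ = (0↦2, 1↦1)
Path 2 = h;k:
  0 h-->2 k-->0
  1 h-->1 k-->1
  result₂ = (0↦0, 1↦1)
Equal? differ; not commutative

Answer: DOES NOT COMMUTE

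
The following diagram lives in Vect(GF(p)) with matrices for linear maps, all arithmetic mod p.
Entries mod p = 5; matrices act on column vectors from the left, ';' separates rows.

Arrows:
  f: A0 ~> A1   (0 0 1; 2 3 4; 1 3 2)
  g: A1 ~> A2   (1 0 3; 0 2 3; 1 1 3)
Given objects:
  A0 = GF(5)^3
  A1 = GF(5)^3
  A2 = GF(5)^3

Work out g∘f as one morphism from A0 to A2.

Answer: (3 4 2; 2 0 4; 0 2 1)

Work:
  e0=[1,0,0] f~>[0,2,1] g~>[3,2,0]
  e1=[0,1,0] f~>[0,3,3] g~>[4,0,2]
  e2=[0,0,1] f~>[1,4,2] g~>[2,4,1]
result: (3 4 2; 2 0 4; 0 2 1)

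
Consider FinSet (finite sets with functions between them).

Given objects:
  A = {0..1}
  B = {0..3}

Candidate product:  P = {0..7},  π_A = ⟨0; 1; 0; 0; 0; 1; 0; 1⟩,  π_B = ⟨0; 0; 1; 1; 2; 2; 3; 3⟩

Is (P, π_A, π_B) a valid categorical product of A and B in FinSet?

Answer: NOT A VALID PRODUCT — duplicate pair at indices 2,3

Derivation:
|A|·|B| = 2·4 = 8;  |P| = 8
Check the pairing map k ↦ (π_A(k), π_B(k)):
  0 -> (0,0)
  1 -> (1,0)
  2 -> (0,1)
  3 -> (0,1)  ✗ repeats pair of k=2
  4 -> (0,2)
  5 -> (1,2)
  6 -> (0,3)
  7 -> (1,3)
distinct pairs in image: 7 / 8 needed
  → (0,1) hit at k=2 and k=3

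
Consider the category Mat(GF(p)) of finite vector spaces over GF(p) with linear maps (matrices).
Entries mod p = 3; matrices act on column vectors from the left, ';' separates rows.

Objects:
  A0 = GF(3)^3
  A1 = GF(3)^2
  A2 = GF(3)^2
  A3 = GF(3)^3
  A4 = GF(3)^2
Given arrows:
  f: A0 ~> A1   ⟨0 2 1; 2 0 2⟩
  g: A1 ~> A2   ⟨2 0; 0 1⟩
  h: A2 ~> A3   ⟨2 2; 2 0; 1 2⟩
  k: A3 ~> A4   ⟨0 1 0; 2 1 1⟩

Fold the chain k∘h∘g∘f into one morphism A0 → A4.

  e0=[1,0,0] f~>[0,2] g~>[0,2] h~>[1,0,1] k~>[0,0]
  e1=[0,1,0] f~>[2,0] g~>[1,0] h~>[2,2,1] k~>[2,1]
  e2=[0,0,1] f~>[1,2] g~>[2,2] h~>[2,1,0] k~>[1,2]
composite: ⟨0 2 1; 0 1 2⟩

Answer: ⟨0 2 1; 0 1 2⟩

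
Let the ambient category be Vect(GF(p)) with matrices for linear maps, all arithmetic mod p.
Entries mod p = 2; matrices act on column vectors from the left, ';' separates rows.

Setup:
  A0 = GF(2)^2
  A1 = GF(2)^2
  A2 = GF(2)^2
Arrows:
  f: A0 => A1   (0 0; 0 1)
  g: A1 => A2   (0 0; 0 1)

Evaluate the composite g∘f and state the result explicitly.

Answer: (0 0; 0 1)

Work:
  e0=(1,0) f=>(0,0) g=>(0,0)
  e1=(0,1) f=>(0,1) g=>(0,1)
result: (0 0; 0 1)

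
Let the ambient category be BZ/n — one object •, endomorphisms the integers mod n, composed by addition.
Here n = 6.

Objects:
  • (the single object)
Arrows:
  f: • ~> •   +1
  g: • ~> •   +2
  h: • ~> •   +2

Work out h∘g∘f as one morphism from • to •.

Answer: +5

Trace:
  0 +1≡1 +2≡3 +2≡5  (mod 6)
⟦path⟧: +5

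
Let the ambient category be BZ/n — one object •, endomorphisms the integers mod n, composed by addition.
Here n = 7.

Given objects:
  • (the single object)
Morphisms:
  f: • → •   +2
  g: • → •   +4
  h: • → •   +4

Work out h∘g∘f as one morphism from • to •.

Answer: +3

Work:
  0 +2≡2 +4≡6 +4≡3  (mod 7)
result: +3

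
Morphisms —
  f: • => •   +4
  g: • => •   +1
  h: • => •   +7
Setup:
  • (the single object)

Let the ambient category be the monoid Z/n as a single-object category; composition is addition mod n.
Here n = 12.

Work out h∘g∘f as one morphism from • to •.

  0 +4≡4 +1≡5 +7≡0  (mod 12)
composite: +0

Answer: +0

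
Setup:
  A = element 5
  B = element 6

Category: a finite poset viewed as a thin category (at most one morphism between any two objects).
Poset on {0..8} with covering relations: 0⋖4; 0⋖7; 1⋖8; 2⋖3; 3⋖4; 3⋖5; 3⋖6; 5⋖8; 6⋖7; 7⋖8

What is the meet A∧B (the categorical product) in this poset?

Lower bounds of A=5 and B=6: {2,3}
  2 ⊑ 3
  3 ⊑ 3
glb = 3

Answer: A∧B = 3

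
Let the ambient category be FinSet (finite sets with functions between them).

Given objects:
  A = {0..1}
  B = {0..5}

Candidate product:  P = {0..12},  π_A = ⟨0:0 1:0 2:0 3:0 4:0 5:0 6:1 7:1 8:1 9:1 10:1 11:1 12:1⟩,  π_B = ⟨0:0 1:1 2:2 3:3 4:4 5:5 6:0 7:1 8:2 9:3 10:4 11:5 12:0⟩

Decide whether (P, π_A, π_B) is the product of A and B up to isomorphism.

|A|·|B| = 2·6 = 12;  |P| = 13
  → cardinalities differ; no bijection possible.

Answer: NOT A VALID PRODUCT — |P|=13 ≠ |A|·|B|=12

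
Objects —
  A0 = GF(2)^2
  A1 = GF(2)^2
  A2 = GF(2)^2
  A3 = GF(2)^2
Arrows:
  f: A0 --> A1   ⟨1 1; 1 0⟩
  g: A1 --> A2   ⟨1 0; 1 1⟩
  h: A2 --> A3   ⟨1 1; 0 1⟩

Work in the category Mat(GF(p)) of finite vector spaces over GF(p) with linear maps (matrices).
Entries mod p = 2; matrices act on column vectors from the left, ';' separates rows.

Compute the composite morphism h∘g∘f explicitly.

  e0=⟨1,0⟩ f-->⟨1,1⟩ g-->⟨1,0⟩ h-->⟨1,0⟩
  e1=⟨0,1⟩ f-->⟨1,0⟩ g-->⟨1,1⟩ h-->⟨0,1⟩
composite: ⟨1 0; 0 1⟩

Answer: ⟨1 0; 0 1⟩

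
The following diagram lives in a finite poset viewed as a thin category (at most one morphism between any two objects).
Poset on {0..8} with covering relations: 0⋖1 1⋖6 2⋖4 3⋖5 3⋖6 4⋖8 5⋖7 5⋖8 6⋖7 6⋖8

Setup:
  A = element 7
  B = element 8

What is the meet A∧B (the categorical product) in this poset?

{x : x<=A ∧ x<=B} = {0,1,3,5,6}  (A=7, B=8)
  maximal lower bounds 5 and 6 are incomparable: neither 5<=6 nor 6<=5
→ no greatest lower bound exists

Answer: NO MEET EXISTS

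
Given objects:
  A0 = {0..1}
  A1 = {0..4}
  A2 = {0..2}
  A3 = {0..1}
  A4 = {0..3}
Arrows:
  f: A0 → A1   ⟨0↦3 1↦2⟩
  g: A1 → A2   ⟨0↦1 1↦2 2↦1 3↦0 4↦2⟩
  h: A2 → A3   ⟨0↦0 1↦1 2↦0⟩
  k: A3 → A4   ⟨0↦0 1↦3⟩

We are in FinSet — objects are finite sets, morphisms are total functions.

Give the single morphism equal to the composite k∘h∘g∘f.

Answer: ⟨0↦0 1↦3⟩

Trace:
  0 f→3 g→0 h→0 k→0
  1 f→2 g→1 h→1 k→3
⟦path⟧: ⟨0↦0 1↦3⟩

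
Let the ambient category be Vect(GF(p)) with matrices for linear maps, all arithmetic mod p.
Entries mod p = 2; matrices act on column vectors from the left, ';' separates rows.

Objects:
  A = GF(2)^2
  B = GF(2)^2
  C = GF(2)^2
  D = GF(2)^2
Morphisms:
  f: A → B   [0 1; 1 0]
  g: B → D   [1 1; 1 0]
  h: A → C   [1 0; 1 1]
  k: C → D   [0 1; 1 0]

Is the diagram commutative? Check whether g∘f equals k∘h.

Answer: DOES NOT COMMUTE

Trace:
Along f;g (path 1):
  e0=[1,0] f→[0,1] g→[1,0]
  e1=[0,1] f→[1,0] g→[1,1]
  result₁ = [1 1; 0 1]
Along h;k (path 2):
  e0=[1,0] h→[1,1] k→[1,1]
  e1=[0,1] h→[0,1] k→[1,0]
  result₂ = [1 1; 1 0]
Equal? distinct morphisms ✗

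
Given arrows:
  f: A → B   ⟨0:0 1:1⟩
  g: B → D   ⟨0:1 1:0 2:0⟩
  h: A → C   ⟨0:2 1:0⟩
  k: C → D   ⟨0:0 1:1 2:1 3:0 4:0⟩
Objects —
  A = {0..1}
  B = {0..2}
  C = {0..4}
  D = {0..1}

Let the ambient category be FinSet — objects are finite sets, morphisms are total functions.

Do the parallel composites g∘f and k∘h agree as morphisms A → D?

Answer: COMMUTES

Derivation:
Path 1 = f;g:
  0 f→0 g→1
  1 f→1 g→0
  composite₁ = ⟨0:1 1:0⟩
Path 2 = h;k:
  0 h→2 k→1
  1 h→0 k→0
  composite₂ = ⟨0:1 1:0⟩
Equal? same morphism ✓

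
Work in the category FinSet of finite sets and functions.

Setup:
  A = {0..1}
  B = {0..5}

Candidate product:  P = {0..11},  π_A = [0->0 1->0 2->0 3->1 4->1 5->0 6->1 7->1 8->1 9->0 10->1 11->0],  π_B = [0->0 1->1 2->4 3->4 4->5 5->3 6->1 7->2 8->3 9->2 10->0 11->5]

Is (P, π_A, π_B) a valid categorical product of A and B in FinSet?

|A|·|B| = 2·6 = 12;  |P| = 12
Check the pairing map k ↦ (π_A(k), π_B(k)):
  0 -> (0,0)
  1 -> (0,1)
  2 -> (0,4)
  3 -> (1,4)
  4 -> (1,5)
  5 -> (0,3)
  6 -> (1,1)
  7 -> (1,2)
  8 -> (1,3)
  9 -> (0,2)
  10 -> (1,0)
  11 -> (0,5)
distinct pairs in image: 12 / 12 needed
  → bijection onto A×B; projections well-typed.

Answer: VALID PRODUCT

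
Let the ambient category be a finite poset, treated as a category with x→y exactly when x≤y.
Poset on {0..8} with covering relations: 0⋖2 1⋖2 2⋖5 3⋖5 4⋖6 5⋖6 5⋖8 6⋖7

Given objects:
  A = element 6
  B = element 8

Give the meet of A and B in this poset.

Answer: A∧B = 5

Trace:
{x : x⊑A ∧ x⊑B} = {0,1,2,3,5}  (A=6, B=8)
  0 ⊑ 5
  1 ⊑ 5
  2 ⊑ 5
  3 ⊑ 5
  5 ⊑ 5
glb = 5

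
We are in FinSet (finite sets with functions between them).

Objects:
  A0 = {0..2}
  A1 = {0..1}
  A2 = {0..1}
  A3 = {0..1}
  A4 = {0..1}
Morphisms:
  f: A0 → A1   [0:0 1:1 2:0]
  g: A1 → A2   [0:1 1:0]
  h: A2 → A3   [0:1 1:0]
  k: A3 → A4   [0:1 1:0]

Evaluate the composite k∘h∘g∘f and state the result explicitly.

  0 f→0 g→1 h→0 k→1
  1 f→1 g→0 h→1 k→0
  2 f→0 g→1 h→0 k→1
composite: [0:1 1:0 2:1]

Answer: [0:1 1:0 2:1]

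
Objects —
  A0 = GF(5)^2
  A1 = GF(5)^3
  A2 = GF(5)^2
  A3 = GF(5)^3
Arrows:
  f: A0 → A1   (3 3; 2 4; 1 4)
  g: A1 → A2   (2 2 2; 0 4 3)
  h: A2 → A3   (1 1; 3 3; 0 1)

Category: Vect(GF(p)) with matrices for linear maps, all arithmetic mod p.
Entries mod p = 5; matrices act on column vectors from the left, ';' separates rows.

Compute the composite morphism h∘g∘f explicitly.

  e0=[1,0] f→[3,2,1] g→[2,1] h→[3,4,1]
  e1=[0,1] f→[3,4,4] g→[2,3] h→[0,0,3]
result: (3 0; 4 0; 1 3)

Answer: (3 0; 4 0; 1 3)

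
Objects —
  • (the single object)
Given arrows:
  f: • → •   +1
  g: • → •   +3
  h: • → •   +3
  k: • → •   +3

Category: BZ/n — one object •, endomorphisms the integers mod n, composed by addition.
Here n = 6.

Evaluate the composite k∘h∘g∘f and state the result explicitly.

  0 +1≡1 +3≡4 +3≡1 +3≡4  (mod 6)
⟦path⟧: +4

Answer: +4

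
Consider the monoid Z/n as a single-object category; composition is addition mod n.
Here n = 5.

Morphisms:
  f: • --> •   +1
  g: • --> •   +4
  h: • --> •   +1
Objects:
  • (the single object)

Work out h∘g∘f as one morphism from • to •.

Answer: +1

Work:
  0 +1≡1 +4≡0 +1≡1  (mod 5)
result: +1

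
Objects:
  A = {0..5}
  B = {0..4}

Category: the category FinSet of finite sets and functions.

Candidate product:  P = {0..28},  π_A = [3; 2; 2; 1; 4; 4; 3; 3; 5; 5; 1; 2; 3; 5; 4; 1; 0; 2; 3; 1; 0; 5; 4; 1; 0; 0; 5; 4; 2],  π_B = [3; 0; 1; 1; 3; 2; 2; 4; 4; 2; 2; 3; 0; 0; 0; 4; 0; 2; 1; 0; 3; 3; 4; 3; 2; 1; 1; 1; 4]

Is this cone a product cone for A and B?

Answer: NOT A VALID PRODUCT — |P|=29 ≠ |A|·|B|=30

Trace:
|A|·|B| = 6·5 = 30;  |P| = 29
  → cardinalities differ; no bijection possible.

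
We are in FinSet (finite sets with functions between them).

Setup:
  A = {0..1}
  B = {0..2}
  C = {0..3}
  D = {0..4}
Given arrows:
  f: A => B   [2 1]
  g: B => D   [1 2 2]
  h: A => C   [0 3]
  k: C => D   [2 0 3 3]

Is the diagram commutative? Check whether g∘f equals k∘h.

Answer: DOES NOT COMMUTE

Derivation:
Along f;g (path 1):
  0 f=>2 g=>2
  1 f=>1 g=>2
  composite₁ = [2 2]
Along h;k (path 2):
  0 h=>0 k=>2
  1 h=>3 k=>3
  composite₂ = [2 3]
Equal? differ; not commutative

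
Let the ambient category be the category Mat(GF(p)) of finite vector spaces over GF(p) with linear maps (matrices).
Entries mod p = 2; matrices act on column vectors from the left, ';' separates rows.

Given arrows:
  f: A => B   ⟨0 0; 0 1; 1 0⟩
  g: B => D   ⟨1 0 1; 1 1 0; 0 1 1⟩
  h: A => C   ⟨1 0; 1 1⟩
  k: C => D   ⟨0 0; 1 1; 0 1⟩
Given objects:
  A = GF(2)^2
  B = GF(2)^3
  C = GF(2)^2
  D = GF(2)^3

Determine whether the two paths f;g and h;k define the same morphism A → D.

Along f;g (path 1):
  e0=⟨1,0⟩ f=>⟨0,0,1⟩ g=>⟨1,0,1⟩
  e1=⟨0,1⟩ f=>⟨0,1,0⟩ g=>⟨0,1,1⟩
  ⟦path⟧₁ = ⟨1 0; 0 1; 1 1⟩
Along h;k (path 2):
  e0=⟨1,0⟩ h=>⟨1,1⟩ k=>⟨0,0,1⟩
  e1=⟨0,1⟩ h=>⟨0,1⟩ k=>⟨0,1,1⟩
  ⟦path⟧₂ = ⟨0 0; 0 1; 1 1⟩
Equal? differ; not commutative

Answer: DOES NOT COMMUTE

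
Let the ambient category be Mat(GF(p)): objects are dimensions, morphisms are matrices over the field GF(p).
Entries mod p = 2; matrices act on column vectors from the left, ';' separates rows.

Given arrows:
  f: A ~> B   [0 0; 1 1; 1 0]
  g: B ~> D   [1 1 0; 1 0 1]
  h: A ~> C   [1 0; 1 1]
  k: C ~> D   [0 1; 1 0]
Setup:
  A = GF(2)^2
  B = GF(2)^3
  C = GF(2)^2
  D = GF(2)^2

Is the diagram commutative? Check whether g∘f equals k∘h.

Answer: COMMUTES

Trace:
1) trace f;g:
  e0=(1,0) f~>(0,1,1) g~>(1,1)
  e1=(0,1) f~>(0,1,0) g~>(1,0)
  composite₁ = [1 1; 1 0]
2) trace h;k:
  e0=(1,0) h~>(1,1) k~>(1,1)
  e1=(0,1) h~>(0,1) k~>(1,0)
  composite₂ = [1 1; 1 0]
Equal? equal; square commutes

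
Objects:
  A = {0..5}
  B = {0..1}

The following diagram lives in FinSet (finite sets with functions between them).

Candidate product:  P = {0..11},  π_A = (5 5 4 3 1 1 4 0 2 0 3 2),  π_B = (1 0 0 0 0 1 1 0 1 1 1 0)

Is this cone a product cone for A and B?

|A|·|B| = 6·2 = 12;  |P| = 12
Check the pairing map k ↦ (π_A(k), π_B(k)):
  0 : (5,1)
  1 : (5,0)
  2 : (4,0)
  3 : (3,0)
  4 : (1,0)
  5 : (1,1)
  6 : (4,1)
  7 : (0,0)
  8 : (2,1)
  9 : (0,1)
  10 : (3,1)
  11 : (2,0)
distinct pairs in image: 12 / 12 needed
  → bijection onto A×B; projections well-typed.

Answer: VALID PRODUCT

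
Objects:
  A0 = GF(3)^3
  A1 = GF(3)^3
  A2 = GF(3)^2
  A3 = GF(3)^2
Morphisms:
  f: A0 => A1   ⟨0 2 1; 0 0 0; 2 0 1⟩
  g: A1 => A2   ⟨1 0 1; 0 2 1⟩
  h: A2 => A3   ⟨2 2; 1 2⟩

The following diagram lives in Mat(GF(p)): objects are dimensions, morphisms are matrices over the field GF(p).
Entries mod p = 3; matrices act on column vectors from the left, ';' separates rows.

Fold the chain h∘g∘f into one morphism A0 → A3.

  e0=[1,0,0] f=>[0,0,2] g=>[2,2] h=>[2,0]
  e1=[0,1,0] f=>[2,0,0] g=>[2,0] h=>[1,2]
  e2=[0,0,1] f=>[1,0,1] g=>[2,1] h=>[0,1]
⟦path⟧: ⟨2 1 0; 0 2 1⟩

Answer: ⟨2 1 0; 0 2 1⟩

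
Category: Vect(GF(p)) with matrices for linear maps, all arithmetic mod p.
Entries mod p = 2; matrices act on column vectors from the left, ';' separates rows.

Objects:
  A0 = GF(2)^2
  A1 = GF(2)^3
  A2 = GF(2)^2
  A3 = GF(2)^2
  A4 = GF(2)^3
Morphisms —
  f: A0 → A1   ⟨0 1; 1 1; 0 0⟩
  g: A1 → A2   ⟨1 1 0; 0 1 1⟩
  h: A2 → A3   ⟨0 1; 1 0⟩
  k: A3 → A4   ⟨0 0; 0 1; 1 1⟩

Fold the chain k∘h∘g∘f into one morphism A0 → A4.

Answer: ⟨0 0; 1 0; 0 1⟩

Trace:
  e0=⟨1,0⟩ f→⟨0,1,0⟩ g→⟨1,1⟩ h→⟨1,1⟩ k→⟨0,1,0⟩
  e1=⟨0,1⟩ f→⟨1,1,0⟩ g→⟨0,1⟩ h→⟨1,0⟩ k→⟨0,0,1⟩
composite: ⟨0 0; 1 0; 0 1⟩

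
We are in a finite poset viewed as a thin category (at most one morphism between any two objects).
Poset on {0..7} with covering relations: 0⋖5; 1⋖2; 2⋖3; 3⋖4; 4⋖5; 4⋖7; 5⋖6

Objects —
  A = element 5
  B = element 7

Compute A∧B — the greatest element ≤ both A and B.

{x : x⊑A ∧ x⊑B} = {1,2,3,4}  (A=5, B=7)
  1 ⊑ 4
  2 ⊑ 4
  3 ⊑ 4
  4 ⊑ 4
glb = 4

Answer: A∧B = 4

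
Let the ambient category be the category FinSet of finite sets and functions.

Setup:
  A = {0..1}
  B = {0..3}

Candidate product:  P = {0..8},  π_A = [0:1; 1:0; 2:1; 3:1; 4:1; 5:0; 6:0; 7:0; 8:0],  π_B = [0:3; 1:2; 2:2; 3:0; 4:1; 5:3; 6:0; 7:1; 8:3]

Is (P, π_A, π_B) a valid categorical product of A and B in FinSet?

Answer: NOT A VALID PRODUCT — |P|=9 ≠ |A|·|B|=8

Work:
|A|·|B| = 2·4 = 8;  |P| = 9
  → cardinalities differ; no bijection possible.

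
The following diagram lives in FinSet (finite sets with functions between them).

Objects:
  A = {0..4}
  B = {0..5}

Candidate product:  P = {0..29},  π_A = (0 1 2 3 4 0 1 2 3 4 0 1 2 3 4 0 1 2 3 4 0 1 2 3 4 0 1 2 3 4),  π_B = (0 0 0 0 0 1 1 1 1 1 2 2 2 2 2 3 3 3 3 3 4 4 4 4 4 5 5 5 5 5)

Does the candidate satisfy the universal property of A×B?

Answer: VALID PRODUCT

Trace:
|A|·|B| = 5·6 = 30;  |P| = 30
Check the pairing map k ↦ (π_A(k), π_B(k)):
  0 : (0,0)
  1 : (1,0)
  2 : (2,0)
  3 : (3,0)
  4 : (4,0)
  5 : (0,1)
  6 : (1,1)
  7 : (2,1)
  8 : (3,1)
  9 : (4,1)
  10 : (0,2)
  11 : (1,2)
  12 : (2,2)
  13 : (3,2)
  14 : (4,2)
  15 : (0,3)
  16 : (1,3)
  17 : (2,3)
  18 : (3,3)
  19 : (4,3)
  20 : (0,4)
  21 : (1,4)
  22 : (2,4)
  23 : (3,4)
  24 : (4,4)
  25 : (0,5)
  26 : (1,5)
  27 : (2,5)
  28 : (3,5)
  29 : (4,5)
distinct pairs in image: 30 / 30 needed
  → bijection onto A×B; projections well-typed.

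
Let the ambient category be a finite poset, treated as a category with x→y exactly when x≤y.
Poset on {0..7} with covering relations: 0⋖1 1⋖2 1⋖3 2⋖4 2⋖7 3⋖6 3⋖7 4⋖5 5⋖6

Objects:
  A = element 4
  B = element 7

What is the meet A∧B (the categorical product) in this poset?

Answer: A∧B = 2

Work:
{x : x<=A ∧ x<=B} = {0,1,2}  (A=4, B=7)
  0 <= 2
  1 <= 2
  2 <= 2
glb = 2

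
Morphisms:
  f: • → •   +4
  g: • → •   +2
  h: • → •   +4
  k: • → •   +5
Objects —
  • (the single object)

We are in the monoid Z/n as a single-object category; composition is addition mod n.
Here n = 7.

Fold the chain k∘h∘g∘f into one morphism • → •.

Answer: +1

Derivation:
  0 +4≡4 +2≡6 +4≡3 +5≡1  (mod 7)
composite: +1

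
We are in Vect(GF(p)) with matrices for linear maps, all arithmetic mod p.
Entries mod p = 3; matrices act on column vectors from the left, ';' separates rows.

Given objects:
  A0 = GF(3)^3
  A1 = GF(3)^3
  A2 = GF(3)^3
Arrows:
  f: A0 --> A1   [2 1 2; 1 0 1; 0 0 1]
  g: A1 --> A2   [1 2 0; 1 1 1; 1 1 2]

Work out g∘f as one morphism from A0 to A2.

  e0=(1,0,0) f-->(2,1,0) g-->(1,0,0)
  e1=(0,1,0) f-->(1,0,0) g-->(1,1,1)
  e2=(0,0,1) f-->(2,1,1) g-->(1,1,2)
result: [1 1 1; 0 1 1; 0 1 2]

Answer: [1 1 1; 0 1 1; 0 1 2]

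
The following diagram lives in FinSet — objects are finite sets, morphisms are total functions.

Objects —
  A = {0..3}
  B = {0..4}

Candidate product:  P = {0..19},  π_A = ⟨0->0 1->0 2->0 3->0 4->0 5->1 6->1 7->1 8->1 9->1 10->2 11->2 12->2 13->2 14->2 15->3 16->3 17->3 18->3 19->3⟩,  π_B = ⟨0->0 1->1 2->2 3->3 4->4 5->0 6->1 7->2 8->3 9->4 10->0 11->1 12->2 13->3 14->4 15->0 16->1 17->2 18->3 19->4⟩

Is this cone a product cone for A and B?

Answer: VALID PRODUCT

Derivation:
|A|·|B| = 4·5 = 20;  |P| = 20
Check the pairing map k ↦ (π_A(k), π_B(k)):
  0 -> (0,0)
  1 -> (0,1)
  2 -> (0,2)
  3 -> (0,3)
  4 -> (0,4)
  5 -> (1,0)
  6 -> (1,1)
  7 -> (1,2)
  8 -> (1,3)
  9 -> (1,4)
  10 -> (2,0)
  11 -> (2,1)
  12 -> (2,2)
  13 -> (2,3)
  14 -> (2,4)
  15 -> (3,0)
  16 -> (3,1)
  17 -> (3,2)
  18 -> (3,3)
  19 -> (3,4)
distinct pairs in image: 20 / 20 needed
  → bijection onto A×B; projections well-typed.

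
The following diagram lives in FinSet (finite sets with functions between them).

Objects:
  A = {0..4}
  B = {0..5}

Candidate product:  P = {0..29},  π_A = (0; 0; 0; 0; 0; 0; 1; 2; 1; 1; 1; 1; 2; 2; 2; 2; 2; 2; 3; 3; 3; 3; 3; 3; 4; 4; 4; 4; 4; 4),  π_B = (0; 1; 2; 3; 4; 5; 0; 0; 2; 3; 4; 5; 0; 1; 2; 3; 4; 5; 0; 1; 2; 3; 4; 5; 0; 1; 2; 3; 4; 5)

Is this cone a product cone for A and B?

Answer: NOT A VALID PRODUCT — duplicate pair at indices 12,7

Derivation:
|A|·|B| = 5·6 = 30;  |P| = 30
Check the pairing map k ↦ (π_A(k), π_B(k)):
  0 : (0,0)
  1 : (0,1)
  2 : (0,2)
  3 : (0,3)
  4 : (0,4)
  5 : (0,5)
  6 : (1,0)
  7 : (2,0)
  8 : (1,2)
  9 : (1,3)
  10 : (1,4)
  11 : (1,5)
  12 : (2,0)  ✗ repeats pair of k=7
  13 : (2,1)
  14 : (2,2)
  15 : (2,3)
  16 : (2,4)
  17 : (2,5)
  18 : (3,0)
  19 : (3,1)
  20 : (3,2)
  21 : (3,3)
  22 : (3,4)
  23 : (3,5)
  24 : (4,0)
  25 : (4,1)
  26 : (4,2)
  27 : (4,3)
  28 : (4,4)
  29 : (4,5)
distinct pairs in image: 29 / 30 needed
  → (2,0) hit at k=7 and k=12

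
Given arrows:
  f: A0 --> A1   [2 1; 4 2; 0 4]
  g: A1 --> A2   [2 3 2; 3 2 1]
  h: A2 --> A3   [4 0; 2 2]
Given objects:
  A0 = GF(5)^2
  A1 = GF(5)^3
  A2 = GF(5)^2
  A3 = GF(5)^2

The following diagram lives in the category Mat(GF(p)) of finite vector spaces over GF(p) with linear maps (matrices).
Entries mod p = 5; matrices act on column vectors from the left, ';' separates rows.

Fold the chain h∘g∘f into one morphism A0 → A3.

  e0=⟨1,0⟩ f-->⟨2,4,0⟩ g-->⟨1,4⟩ h-->⟨4,0⟩
  e1=⟨0,1⟩ f-->⟨1,2,4⟩ g-->⟨1,1⟩ h-->⟨4,4⟩
composite: [4 4; 0 4]

Answer: [4 4; 0 4]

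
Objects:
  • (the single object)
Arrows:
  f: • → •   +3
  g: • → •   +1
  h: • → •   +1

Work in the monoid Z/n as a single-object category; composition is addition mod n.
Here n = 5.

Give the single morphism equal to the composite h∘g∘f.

  0 +3≡3 +1≡4 +1≡0  (mod 5)
⟦path⟧: +0

Answer: +0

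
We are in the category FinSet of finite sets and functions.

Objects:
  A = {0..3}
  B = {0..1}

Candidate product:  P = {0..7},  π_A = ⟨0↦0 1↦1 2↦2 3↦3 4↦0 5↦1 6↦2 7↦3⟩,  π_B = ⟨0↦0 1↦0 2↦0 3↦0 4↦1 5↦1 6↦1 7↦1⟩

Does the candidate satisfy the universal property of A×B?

Answer: VALID PRODUCT

Trace:
|A|·|B| = 4·2 = 8;  |P| = 8
Check the pairing map k ↦ (π_A(k), π_B(k)):
  0 ↦ (0,0)
  1 ↦ (1,0)
  2 ↦ (2,0)
  3 ↦ (3,0)
  4 ↦ (0,1)
  5 ↦ (1,1)
  6 ↦ (2,1)
  7 ↦ (3,1)
distinct pairs in image: 8 / 8 needed
  → bijection onto A×B; projections well-typed.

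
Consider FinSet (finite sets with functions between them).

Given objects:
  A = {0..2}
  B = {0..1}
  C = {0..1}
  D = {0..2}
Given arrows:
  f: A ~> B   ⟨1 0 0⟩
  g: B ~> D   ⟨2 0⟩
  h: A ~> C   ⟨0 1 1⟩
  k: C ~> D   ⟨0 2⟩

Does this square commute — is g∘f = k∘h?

Along f;g (path 1):
  0 f~>1 g~>0
  1 f~>0 g~>2
  2 f~>0 g~>2
  result₁ = ⟨0 2 2⟩
Along h;k (path 2):
  0 h~>0 k~>0
  1 h~>1 k~>2
  2 h~>1 k~>2
  result₂ = ⟨0 2 2⟩
Equal? equal; square commutes

Answer: COMMUTES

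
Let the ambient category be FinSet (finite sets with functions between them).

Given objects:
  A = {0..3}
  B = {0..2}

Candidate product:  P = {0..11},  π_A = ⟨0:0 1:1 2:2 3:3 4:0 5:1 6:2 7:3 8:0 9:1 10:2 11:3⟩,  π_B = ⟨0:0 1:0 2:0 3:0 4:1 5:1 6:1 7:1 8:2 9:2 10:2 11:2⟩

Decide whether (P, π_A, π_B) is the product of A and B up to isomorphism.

Answer: VALID PRODUCT

Derivation:
|A|·|B| = 4·3 = 12;  |P| = 12
Check the pairing map k ↦ (π_A(k), π_B(k)):
  0 : (0,0)
  1 : (1,0)
  2 : (2,0)
  3 : (3,0)
  4 : (0,1)
  5 : (1,1)
  6 : (2,1)
  7 : (3,1)
  8 : (0,2)
  9 : (1,2)
  10 : (2,2)
  11 : (3,2)
distinct pairs in image: 12 / 12 needed
  → bijection onto A×B; projections well-typed.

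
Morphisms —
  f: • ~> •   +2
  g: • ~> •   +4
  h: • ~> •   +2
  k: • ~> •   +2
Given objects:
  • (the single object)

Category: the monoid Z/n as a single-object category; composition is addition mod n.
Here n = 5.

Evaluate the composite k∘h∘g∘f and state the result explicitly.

  0 +2≡2 +4≡1 +2≡3 +2≡0  (mod 5)
composite: +0

Answer: +0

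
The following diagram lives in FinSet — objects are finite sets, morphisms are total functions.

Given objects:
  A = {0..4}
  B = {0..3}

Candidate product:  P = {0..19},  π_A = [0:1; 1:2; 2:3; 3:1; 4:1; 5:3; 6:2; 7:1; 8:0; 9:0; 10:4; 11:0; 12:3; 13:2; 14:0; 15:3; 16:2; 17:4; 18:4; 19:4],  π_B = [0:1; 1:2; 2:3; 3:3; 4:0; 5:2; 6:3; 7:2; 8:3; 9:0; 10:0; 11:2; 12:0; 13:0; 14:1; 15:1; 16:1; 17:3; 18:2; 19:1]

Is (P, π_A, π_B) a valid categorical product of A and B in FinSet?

Answer: VALID PRODUCT

Work:
|A|·|B| = 5·4 = 20;  |P| = 20
Check the pairing map k ↦ (π_A(k), π_B(k)):
  0 : (1,1)
  1 : (2,2)
  2 : (3,3)
  3 : (1,3)
  4 : (1,0)
  5 : (3,2)
  6 : (2,3)
  7 : (1,2)
  8 : (0,3)
  9 : (0,0)
  10 : (4,0)
  11 : (0,2)
  12 : (3,0)
  13 : (2,0)
  14 : (0,1)
  15 : (3,1)
  16 : (2,1)
  17 : (4,3)
  18 : (4,2)
  19 : (4,1)
distinct pairs in image: 20 / 20 needed
  → bijection onto A×B; projections well-typed.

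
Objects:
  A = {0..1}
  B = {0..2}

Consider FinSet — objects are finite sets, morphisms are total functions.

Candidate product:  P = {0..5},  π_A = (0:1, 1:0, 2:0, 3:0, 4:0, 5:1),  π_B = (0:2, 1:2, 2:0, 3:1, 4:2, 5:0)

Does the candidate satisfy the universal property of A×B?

Answer: NOT A VALID PRODUCT — duplicate pair at indices 4,1

Trace:
|A|·|B| = 2·3 = 6;  |P| = 6
Check the pairing map k ↦ (π_A(k), π_B(k)):
  0 : (1,2)
  1 : (0,2)
  2 : (0,0)
  3 : (0,1)
  4 : (0,2)  ✗ repeats pair of k=1
  5 : (1,0)
distinct pairs in image: 5 / 6 needed
  → (0,2) hit at k=1 and k=4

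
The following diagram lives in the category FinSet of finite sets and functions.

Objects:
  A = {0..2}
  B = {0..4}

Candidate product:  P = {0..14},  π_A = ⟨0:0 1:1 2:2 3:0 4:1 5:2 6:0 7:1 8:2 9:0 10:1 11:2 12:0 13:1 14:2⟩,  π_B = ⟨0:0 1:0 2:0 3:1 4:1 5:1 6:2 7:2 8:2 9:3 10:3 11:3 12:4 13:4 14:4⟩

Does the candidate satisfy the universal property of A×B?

|A|·|B| = 3·5 = 15;  |P| = 15
Check the pairing map k ↦ (π_A(k), π_B(k)):
  0 : (0,0)
  1 : (1,0)
  2 : (2,0)
  3 : (0,1)
  4 : (1,1)
  5 : (2,1)
  6 : (0,2)
  7 : (1,2)
  8 : (2,2)
  9 : (0,3)
  10 : (1,3)
  11 : (2,3)
  12 : (0,4)
  13 : (1,4)
  14 : (2,4)
distinct pairs in image: 15 / 15 needed
  → bijection onto A×B; projections well-typed.

Answer: VALID PRODUCT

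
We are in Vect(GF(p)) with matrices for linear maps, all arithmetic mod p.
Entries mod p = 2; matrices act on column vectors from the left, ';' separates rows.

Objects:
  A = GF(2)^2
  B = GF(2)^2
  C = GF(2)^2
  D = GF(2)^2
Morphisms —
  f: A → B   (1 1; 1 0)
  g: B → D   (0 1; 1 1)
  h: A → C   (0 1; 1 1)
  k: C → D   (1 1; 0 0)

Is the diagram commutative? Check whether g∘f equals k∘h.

Path 1 = f;g:
  e0=⟨1,0⟩ f→⟨1,1⟩ g→⟨1,0⟩
  e1=⟨0,1⟩ f→⟨1,0⟩ g→⟨0,1⟩
  ⟦path⟧₁ = (1 0; 0 1)
Path 2 = h;k:
  e0=⟨1,0⟩ h→⟨0,1⟩ k→⟨1,0⟩
  e1=⟨0,1⟩ h→⟨1,1⟩ k→⟨0,0⟩
  ⟦path⟧₂ = (1 0; 0 0)
Equal? NO — does not commute

Answer: DOES NOT COMMUTE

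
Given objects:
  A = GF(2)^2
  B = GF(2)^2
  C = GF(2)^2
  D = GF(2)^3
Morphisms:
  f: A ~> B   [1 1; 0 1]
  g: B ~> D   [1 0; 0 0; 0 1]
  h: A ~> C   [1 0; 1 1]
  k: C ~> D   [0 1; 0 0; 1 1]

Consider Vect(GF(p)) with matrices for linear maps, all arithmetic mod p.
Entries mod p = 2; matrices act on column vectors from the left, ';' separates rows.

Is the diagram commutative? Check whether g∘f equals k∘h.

Along f;g (path 1):
  e0=(1,0) f~>(1,0) g~>(1,0,0)
  e1=(0,1) f~>(1,1) g~>(1,0,1)
  composite₁ = [1 1; 0 0; 0 1]
Along h;k (path 2):
  e0=(1,0) h~>(1,1) k~>(1,0,0)
  e1=(0,1) h~>(0,1) k~>(1,0,1)
  composite₂ = [1 1; 0 0; 0 1]
Equal? equal; square commutes

Answer: COMMUTES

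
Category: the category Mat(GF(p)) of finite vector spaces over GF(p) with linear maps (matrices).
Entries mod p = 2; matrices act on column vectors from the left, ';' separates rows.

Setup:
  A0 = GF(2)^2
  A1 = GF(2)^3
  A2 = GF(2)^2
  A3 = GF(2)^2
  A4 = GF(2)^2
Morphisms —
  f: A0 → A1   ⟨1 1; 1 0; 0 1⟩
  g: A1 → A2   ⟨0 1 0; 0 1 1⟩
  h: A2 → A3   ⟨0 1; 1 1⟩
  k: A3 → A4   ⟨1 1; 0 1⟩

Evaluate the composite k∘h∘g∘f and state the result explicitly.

  e0=(1,0) f→(1,1,0) g→(1,1) h→(1,0) k→(1,0)
  e1=(0,1) f→(1,0,1) g→(0,1) h→(1,1) k→(0,1)
result: ⟨1 0; 0 1⟩

Answer: ⟨1 0; 0 1⟩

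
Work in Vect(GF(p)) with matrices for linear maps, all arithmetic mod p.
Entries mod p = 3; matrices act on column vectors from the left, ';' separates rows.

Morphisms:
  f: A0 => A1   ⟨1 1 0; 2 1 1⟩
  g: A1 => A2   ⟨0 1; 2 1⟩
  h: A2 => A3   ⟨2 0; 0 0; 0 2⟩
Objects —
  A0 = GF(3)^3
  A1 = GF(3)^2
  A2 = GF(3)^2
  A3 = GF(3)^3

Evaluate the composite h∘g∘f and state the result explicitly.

Answer: ⟨1 2 2; 0 0 0; 2 0 2⟩

Work:
  e0=⟨1,0,0⟩ f=>⟨1,2⟩ g=>⟨2,1⟩ h=>⟨1,0,2⟩
  e1=⟨0,1,0⟩ f=>⟨1,1⟩ g=>⟨1,0⟩ h=>⟨2,0,0⟩
  e2=⟨0,0,1⟩ f=>⟨0,1⟩ g=>⟨1,1⟩ h=>⟨2,0,2⟩
composite: ⟨1 2 2; 0 0 0; 2 0 2⟩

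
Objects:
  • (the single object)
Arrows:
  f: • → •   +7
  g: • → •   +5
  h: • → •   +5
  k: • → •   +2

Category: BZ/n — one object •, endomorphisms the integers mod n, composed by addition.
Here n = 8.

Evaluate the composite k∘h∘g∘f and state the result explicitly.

Answer: +3

Derivation:
  0 +7≡7 +5≡4 +5≡1 +2≡3  (mod 8)
result: +3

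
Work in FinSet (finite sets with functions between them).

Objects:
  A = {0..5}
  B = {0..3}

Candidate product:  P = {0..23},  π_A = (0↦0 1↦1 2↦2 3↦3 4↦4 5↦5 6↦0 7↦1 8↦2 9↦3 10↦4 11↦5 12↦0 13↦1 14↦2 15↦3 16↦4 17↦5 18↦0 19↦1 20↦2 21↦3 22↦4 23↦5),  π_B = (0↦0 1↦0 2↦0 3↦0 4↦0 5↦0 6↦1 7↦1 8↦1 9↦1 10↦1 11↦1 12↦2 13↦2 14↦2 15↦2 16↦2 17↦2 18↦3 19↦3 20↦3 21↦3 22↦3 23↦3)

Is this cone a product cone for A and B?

|A|·|B| = 6·4 = 24;  |P| = 24
Check the pairing map k ↦ (π_A(k), π_B(k)):
  0 ↦ (0,0)
  1 ↦ (1,0)
  2 ↦ (2,0)
  3 ↦ (3,0)
  4 ↦ (4,0)
  5 ↦ (5,0)
  6 ↦ (0,1)
  7 ↦ (1,1)
  8 ↦ (2,1)
  9 ↦ (3,1)
  10 ↦ (4,1)
  11 ↦ (5,1)
  12 ↦ (0,2)
  13 ↦ (1,2)
  14 ↦ (2,2)
  15 ↦ (3,2)
  16 ↦ (4,2)
  17 ↦ (5,2)
  18 ↦ (0,3)
  19 ↦ (1,3)
  20 ↦ (2,3)
  21 ↦ (3,3)
  22 ↦ (4,3)
  23 ↦ (5,3)
distinct pairs in image: 24 / 24 needed
  → bijection onto A×B; projections well-typed.

Answer: VALID PRODUCT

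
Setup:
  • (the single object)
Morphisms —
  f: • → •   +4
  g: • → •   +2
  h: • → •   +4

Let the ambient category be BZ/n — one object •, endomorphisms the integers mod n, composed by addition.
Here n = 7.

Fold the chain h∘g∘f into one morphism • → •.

Answer: +3

Trace:
  0 +4≡4 +2≡6 +4≡3  (mod 7)
result: +3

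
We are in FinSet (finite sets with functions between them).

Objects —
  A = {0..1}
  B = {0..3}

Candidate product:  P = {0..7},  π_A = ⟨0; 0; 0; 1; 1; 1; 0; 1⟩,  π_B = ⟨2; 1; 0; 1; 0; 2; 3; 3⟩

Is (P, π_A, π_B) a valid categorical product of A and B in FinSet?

|A|·|B| = 2·4 = 8;  |P| = 8
Check the pairing map k ↦ (π_A(k), π_B(k)):
  0 ↦ (0,2)
  1 ↦ (0,1)
  2 ↦ (0,0)
  3 ↦ (1,1)
  4 ↦ (1,0)
  5 ↦ (1,2)
  6 ↦ (0,3)
  7 ↦ (1,3)
distinct pairs in image: 8 / 8 needed
  → bijection onto A×B; projections well-typed.

Answer: VALID PRODUCT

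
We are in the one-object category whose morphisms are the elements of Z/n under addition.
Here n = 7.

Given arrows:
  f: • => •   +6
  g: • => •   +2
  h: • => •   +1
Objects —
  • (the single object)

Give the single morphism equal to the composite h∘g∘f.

Answer: +2

Derivation:
  0 +6≡6 +2≡1 +1≡2  (mod 7)
result: +2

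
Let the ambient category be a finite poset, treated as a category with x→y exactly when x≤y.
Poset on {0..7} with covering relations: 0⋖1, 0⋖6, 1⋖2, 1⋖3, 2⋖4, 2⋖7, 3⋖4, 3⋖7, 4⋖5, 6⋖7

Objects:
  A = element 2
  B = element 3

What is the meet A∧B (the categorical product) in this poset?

Answer: A∧B = 1

Trace:
Common predecessors of 2,3: {0,1}
  0 <= 1
  1 <= 1
glb = 1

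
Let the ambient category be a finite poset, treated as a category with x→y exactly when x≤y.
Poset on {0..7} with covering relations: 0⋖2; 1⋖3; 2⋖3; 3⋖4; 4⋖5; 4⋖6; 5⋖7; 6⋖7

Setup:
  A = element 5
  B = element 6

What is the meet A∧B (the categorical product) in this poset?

{x : x≤A ∧ x≤B} = {0,1,2,3,4}  (A=5, B=6)
  0 ≤ 4
  1 ≤ 4
  2 ≤ 4
  3 ≤ 4
  4 ≤ 4
glb = 4

Answer: A∧B = 4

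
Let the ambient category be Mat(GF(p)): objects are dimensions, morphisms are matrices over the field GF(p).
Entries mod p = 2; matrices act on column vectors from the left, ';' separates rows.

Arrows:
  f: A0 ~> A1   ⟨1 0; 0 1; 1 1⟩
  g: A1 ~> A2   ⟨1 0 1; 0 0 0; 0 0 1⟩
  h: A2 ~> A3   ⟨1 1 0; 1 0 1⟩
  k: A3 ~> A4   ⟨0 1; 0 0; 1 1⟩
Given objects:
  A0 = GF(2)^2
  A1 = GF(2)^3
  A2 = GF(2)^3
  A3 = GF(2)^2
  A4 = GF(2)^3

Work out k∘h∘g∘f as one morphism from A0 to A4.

  e0=(1,0) f~>(1,0,1) g~>(0,0,1) h~>(0,1) k~>(1,0,1)
  e1=(0,1) f~>(0,1,1) g~>(1,0,1) h~>(1,0) k~>(0,0,1)
result: ⟨1 0; 0 0; 1 1⟩

Answer: ⟨1 0; 0 0; 1 1⟩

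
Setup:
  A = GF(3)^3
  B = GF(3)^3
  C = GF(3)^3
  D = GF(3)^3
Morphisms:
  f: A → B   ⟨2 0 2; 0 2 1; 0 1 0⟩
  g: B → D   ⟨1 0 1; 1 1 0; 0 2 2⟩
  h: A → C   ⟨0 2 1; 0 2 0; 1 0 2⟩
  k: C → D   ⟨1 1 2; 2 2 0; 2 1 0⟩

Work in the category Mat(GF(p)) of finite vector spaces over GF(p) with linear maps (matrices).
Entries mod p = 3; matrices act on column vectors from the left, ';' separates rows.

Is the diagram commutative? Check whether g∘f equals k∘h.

Answer: DOES NOT COMMUTE

Derivation:
1) trace f;g:
  e0=[1,0,0] f→[2,0,0] g→[2,2,0]
  e1=[0,1,0] f→[0,2,1] g→[1,2,0]
  e2=[0,0,1] f→[2,1,0] g→[2,0,2]
  ⟦path⟧₁ = ⟨2 1 2; 2 2 0; 0 0 2⟩
2) trace h;k:
  e0=[1,0,0] h→[0,0,1] k→[2,0,0]
  e1=[0,1,0] h→[2,2,0] k→[1,2,0]
  e2=[0,0,1] h→[1,0,2] k→[2,2,2]
  ⟦path⟧₂ = ⟨2 1 2; 0 2 2; 0 0 2⟩
Equal? differ; not commutative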